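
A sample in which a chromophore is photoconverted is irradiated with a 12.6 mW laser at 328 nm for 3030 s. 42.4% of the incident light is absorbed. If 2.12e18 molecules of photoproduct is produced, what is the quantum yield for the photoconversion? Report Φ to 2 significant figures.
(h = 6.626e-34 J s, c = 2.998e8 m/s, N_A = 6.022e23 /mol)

Product: 2.12e18 / 6.022e23 = 3.520e-6 mol.
Photon energy at 328 nm: hc/λ = (6.626e-34)(2.998e8)/(328e-9) = 6.056e-19 J.
Energy delivered: (12.6 mW)(3030 s) = 38.18 J.
Photons incident: 38.18 / 6.056e-19 = 6.304e19, i.e. 6.304e19/6.022e23 = 1.047e-4 mol.
Photons absorbed: 0.424 × 1.047e-4 = 4.439e-5 mol.
Φ = 3.520e-6 mol / 4.439e-5 mol photons = 0.079.

Φ = 0.079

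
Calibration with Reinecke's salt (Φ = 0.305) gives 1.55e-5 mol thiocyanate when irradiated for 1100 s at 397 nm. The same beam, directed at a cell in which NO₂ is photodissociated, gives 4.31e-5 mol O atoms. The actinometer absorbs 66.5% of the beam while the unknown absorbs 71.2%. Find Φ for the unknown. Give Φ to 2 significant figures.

Photons absorbed by the actinometer: 1.55e-5 / 0.305 = 5.082e-5 mol.
Incident flux: 5.082e-5 / 0.665 = 7.642e-5 einstein.
Absorbed by unknown: 0.712 × 7.642e-5 = 5.441e-5 mol.
Φ(unknown) = 4.31e-5 / 5.441e-5 = 0.79.

Φ = 0.79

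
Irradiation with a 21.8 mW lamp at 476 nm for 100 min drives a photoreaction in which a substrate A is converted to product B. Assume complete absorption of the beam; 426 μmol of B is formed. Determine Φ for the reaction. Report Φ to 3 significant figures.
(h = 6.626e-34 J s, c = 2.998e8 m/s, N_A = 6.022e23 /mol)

Product: 426 μmol = 4.26e-4 mol.
Photon energy at 476 nm: hc/λ = (6.626e-34)(2.998e8)/(476e-9) = 4.173e-19 J.
Energy delivered: (21.8 mW)(6000 s) = 130.8 J.
Photons incident: 130.8 / 4.173e-19 = 3.134e20, i.e. 3.134e20/6.022e23 = 5.204e-4 mol.
Φ = 4.26e-4 mol / 5.204e-4 mol photons = 0.819.

Φ = 0.819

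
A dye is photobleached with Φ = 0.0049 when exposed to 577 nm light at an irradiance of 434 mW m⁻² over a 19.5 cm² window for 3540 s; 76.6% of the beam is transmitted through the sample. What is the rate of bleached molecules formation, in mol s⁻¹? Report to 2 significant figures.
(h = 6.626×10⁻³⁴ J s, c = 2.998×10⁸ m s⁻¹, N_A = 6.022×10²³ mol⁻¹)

Photon energy at 577 nm: hc/λ = (6.626×10⁻³⁴)(2.998×10⁸)/(577×10⁻⁹) = 3.443×10⁻¹⁹ J.
Energy delivered: (434 mW m⁻²)(19.5×10⁻⁴ m²)(3540 s) = 2.996 J.
Photons incident: 2.996 / 3.443×10⁻¹⁹ = 8.702×10¹⁸, i.e. 8.702×10¹⁸/6.022×10²³ = 1.445×10⁻⁵ mol.
Fraction absorbed: 1 − 76.6/100 = 0.2340.
Photons absorbed: 0.2340 × 1.445×10⁻⁵ = 3.381×10⁻⁶ mol.
Product formed: 0.0049 × 3.381×10⁻⁶ = 1.657×10⁻⁸ mol.
Rate: 1.657×10⁻⁸ / 3540 s = 4.7×10⁻¹² mol s⁻¹.

4.7×10⁻¹² mol s⁻¹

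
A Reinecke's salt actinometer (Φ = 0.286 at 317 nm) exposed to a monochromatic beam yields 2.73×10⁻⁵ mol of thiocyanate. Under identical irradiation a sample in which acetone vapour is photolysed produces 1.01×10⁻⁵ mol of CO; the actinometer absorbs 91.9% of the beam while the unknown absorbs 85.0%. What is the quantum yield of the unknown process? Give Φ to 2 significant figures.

Photons absorbed by the actinometer: 2.73×10⁻⁵ / 0.286 = 9.545×10⁻⁵ mol.
Incident flux: 9.545×10⁻⁵ / 0.919 = 1.039×10⁻⁴ einstein.
Absorbed by unknown: 0.850 × 1.039×10⁻⁴ = 8.832×10⁻⁵ mol.
Φ(unknown) = 1.01×10⁻⁵ / 8.832×10⁻⁵ = 0.11.

Φ = 0.11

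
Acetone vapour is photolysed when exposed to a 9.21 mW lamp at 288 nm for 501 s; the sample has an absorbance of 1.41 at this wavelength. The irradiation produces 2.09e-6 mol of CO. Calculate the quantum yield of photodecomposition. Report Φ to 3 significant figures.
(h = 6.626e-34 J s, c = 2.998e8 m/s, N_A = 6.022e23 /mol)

Photon energy at 288 nm: hc/λ = (6.626e-34)(2.998e8)/(288e-9) = 6.897e-19 J.
Energy delivered: (9.21 mW)(501 s) = 4.614 J.
Photons incident: 4.614 / 6.897e-19 = 6.690e18, i.e. 6.690e18/6.022e23 = 1.111e-5 mol.
Fraction absorbed: 1 − 10^(−1.41) = 0.9611.
Photons absorbed: 0.9611 × 1.111e-5 = 1.068e-5 mol.
Φ = 2.09e-6 mol / 1.068e-5 mol photons = 0.196.

Φ = 0.196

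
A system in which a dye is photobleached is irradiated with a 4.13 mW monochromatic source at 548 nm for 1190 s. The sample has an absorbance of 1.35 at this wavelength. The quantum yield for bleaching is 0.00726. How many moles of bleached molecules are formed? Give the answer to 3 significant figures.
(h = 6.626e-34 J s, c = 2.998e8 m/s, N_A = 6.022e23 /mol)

1.56e-7 mol

Photon energy at 548 nm: hc/λ = (6.626e-34)(2.998e8)/(548e-9) = 3.625e-19 J.
Energy delivered: (4.13 mW)(1190 s) = 4.915 J.
Photons incident: 4.915 / 3.625e-19 = 1.356e19, i.e. 1.356e19/6.022e23 = 2.252e-5 mol.
Fraction absorbed: 1 − 10^(−1.35) = 0.9553.
Photons absorbed: 0.9553 × 2.252e-5 = 2.151e-5 mol.
Product: Φ × n_abs = 0.00726 × 2.151e-5 = 1.562e-7 mol.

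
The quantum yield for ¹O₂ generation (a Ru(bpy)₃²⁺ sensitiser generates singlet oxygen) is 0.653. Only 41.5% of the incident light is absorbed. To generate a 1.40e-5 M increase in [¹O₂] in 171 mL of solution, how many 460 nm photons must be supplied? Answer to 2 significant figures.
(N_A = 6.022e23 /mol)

Product: (1.40e-5 M)(0.171 L) = 2.394e-6 mol.
Photons that must be absorbed: 2.394e-6 / 0.653 = 3.666e-6 mol.
Incident photons needed: 3.666e-6 / 0.415 = 8.834e-6 mol.
Photon count: 8.834e-6 × 6.022e23 = 5.3e18.

5.3e18 photons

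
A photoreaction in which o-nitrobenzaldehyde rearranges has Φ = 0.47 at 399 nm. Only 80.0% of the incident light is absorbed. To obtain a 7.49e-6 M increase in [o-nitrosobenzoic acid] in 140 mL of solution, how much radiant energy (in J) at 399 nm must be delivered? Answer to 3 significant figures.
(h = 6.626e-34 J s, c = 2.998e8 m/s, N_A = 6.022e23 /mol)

Product: (7.49e-6 M)(0.14 L) = 1.049e-6 mol.
Photons that must be absorbed: 1.049e-6 / 0.47 = 2.232e-6 mol.
Incident photons needed: 2.232e-6 / 0.800 = 2.790e-6 mol.
Photon energy: hc/λ = 4.979e-19 J; per mole, 2.998e5 J mol⁻¹.
Energy required: 2.790e-6 × 2.998e5 = 0.836 J.

0.836 J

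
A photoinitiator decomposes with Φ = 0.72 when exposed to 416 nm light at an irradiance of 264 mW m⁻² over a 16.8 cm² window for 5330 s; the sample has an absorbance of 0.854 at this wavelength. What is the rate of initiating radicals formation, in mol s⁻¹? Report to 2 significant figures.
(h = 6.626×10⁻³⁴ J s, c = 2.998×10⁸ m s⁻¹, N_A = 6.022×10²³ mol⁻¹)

9.6×10⁻¹⁰ mol s⁻¹

Photon energy at 416 nm: hc/λ = (6.626×10⁻³⁴)(2.998×10⁸)/(416×10⁻⁹) = 4.775×10⁻¹⁹ J.
Energy delivered: (264 mW m⁻²)(16.8×10⁻⁴ m²)(5330 s) = 2.364 J.
Photons incident: 2.364 / 4.775×10⁻¹⁹ = 4.951×10¹⁸, i.e. 4.951×10¹⁸/6.022×10²³ = 8.222×10⁻⁶ mol.
Fraction absorbed: 1 − 10^(−0.854) = 0.8600.
Photons absorbed: 0.8600 × 8.222×10⁻⁶ = 7.071×10⁻⁶ mol.
Product formed: 0.72 × 7.071×10⁻⁶ = 5.091×10⁻⁶ mol.
Rate: 5.091×10⁻⁶ / 5330 s = 9.6×10⁻¹⁰ mol s⁻¹.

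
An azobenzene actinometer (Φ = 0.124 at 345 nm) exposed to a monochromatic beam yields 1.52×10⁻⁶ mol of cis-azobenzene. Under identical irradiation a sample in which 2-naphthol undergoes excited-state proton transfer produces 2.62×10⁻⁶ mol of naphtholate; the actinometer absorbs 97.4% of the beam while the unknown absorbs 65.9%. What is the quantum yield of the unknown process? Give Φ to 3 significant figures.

Φ = 0.316

Photons absorbed by the actinometer: 1.52×10⁻⁶ / 0.124 = 1.226×10⁻⁵ mol.
Incident flux: 1.226×10⁻⁵ / 0.974 = 1.259×10⁻⁵ einstein.
Absorbed by unknown: 0.659 × 1.259×10⁻⁵ = 8.297×10⁻⁶ mol.
Φ(unknown) = 2.62×10⁻⁶ / 8.297×10⁻⁶ = 0.316.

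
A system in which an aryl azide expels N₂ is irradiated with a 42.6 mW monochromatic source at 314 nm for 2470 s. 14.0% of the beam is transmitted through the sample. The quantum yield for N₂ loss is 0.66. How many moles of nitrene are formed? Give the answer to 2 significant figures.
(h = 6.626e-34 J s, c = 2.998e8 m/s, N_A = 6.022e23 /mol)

1.6e-4 mol

Photon energy at 314 nm: hc/λ = (6.626e-34)(2.998e8)/(314e-9) = 6.326e-19 J.
Energy delivered: (42.6 mW)(2470 s) = 105.2 J.
Photons incident: 105.2 / 6.326e-19 = 1.663e20, i.e. 1.663e20/6.022e23 = 2.762e-4 mol.
Fraction absorbed: 1 − 14.0/100 = 0.8600.
Photons absorbed: 0.8600 × 2.762e-4 = 2.375e-4 mol.
Product: Φ × n_abs = 0.66 × 2.375e-4 = 1.568e-4 mol.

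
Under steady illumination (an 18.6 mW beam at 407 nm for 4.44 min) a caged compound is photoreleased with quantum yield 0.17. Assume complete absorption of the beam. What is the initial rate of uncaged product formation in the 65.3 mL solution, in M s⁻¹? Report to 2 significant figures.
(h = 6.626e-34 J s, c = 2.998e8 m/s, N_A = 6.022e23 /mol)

Photon energy at 407 nm: hc/λ = (6.626e-34)(2.998e8)/(407e-9) = 4.881e-19 J.
Energy delivered: (18.6 mW)(266.4 s) = 4.955 J.
Photons incident: 4.955 / 4.881e-19 = 1.015e19, i.e. 1.015e19/6.022e23 = 1.685e-5 mol.
Product formed: 0.17 × 1.685e-5 = 2.865e-6 mol.
Rate: 2.865e-6 mol / (266.4 s × 0.0653 L) = 1.6e-7 M s⁻¹.

1.6e-7 M s⁻¹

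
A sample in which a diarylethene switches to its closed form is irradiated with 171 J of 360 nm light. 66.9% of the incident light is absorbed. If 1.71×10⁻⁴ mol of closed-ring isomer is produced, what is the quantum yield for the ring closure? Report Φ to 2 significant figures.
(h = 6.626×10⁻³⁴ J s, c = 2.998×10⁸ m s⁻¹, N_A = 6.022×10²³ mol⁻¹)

Φ = 0.50

Photon energy at 360 nm: hc/λ = (6.626×10⁻³⁴)(2.998×10⁸)/(360×10⁻⁹) = 5.518×10⁻¹⁹ J.
Photons incident: 171 / 5.518×10⁻¹⁹ = 3.099×10²⁰, i.e. 3.099×10²⁰/6.022×10²³ = 5.146×10⁻⁴ mol.
Photons absorbed: 0.669 × 5.146×10⁻⁴ = 3.443×10⁻⁴ mol.
Φ = 1.71×10⁻⁴ mol / 3.443×10⁻⁴ mol photons = 0.50.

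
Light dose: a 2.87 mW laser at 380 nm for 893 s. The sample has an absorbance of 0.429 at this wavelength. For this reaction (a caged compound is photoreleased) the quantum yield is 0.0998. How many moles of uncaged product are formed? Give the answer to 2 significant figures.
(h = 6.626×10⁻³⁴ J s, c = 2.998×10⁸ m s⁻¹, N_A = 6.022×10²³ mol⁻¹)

Photon energy at 380 nm: hc/λ = (6.626×10⁻³⁴)(2.998×10⁸)/(380×10⁻⁹) = 5.228×10⁻¹⁹ J.
Energy delivered: (2.87 mW)(893 s) = 2.563 J.
Photons incident: 2.563 / 5.228×10⁻¹⁹ = 4.902×10¹⁸, i.e. 4.902×10¹⁸/6.022×10²³ = 8.140×10⁻⁶ mol.
Fraction absorbed: 1 − 10^(−0.429) = 0.6276.
Photons absorbed: 0.6276 × 8.140×10⁻⁶ = 5.109×10⁻⁶ mol.
Product: Φ × n_abs = 0.0998 × 5.109×10⁻⁶ = 5.099×10⁻⁷ mol.

5.1×10⁻⁷ mol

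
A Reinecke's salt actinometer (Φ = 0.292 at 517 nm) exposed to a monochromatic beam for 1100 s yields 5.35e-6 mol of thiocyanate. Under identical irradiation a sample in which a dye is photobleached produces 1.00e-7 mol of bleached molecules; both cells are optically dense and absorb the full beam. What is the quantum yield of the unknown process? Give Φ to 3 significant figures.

Φ = 0.00546

Photons absorbed by the actinometer: 5.35e-6 / 0.292 = 1.832e-5 mol.
Φ(unknown) = 1.00e-7 / 1.832e-5 = 0.00546.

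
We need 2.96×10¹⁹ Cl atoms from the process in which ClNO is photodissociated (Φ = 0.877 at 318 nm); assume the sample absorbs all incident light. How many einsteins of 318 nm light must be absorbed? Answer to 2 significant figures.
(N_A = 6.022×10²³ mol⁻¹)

Product: 2.96×10¹⁹ / 6.022×10²³ = 4.915×10⁻⁵ mol.
Photons that must be absorbed: 4.915×10⁻⁵ / 0.877 = 5.604×10⁻⁵ mol.

5.6×10⁻⁵ einstein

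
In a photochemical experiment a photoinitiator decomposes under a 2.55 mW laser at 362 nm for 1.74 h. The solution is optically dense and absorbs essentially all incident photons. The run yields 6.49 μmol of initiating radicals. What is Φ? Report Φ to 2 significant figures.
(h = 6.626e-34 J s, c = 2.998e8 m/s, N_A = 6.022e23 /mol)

Product: 6.49 μmol = 6.49e-6 mol.
Photon energy at 362 nm: hc/λ = (6.626e-34)(2.998e8)/(362e-9) = 5.487e-19 J.
Energy delivered: (2.55 mW)(6264 s) = 15.97 J.
Photons incident: 15.97 / 5.487e-19 = 2.911e19, i.e. 2.911e19/6.022e23 = 4.834e-5 mol.
Φ = 6.49e-6 mol / 4.834e-5 mol photons = 0.13.

Φ = 0.13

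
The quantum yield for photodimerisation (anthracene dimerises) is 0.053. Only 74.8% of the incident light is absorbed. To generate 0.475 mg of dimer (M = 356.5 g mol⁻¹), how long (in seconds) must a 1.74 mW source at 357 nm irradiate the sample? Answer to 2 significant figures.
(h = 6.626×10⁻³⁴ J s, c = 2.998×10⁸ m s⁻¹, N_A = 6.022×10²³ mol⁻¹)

t ≈ 6500 s

Product: 0.475 mg / 356.5 g mol⁻¹ = 1.332×10⁻⁶ mol.
Photons that must be absorbed: 1.332×10⁻⁶ / 0.053 = 2.513×10⁻⁵ mol.
Incident photons needed: 2.513×10⁻⁵ / 0.748 = 3.360×10⁻⁵ mol.
Photon energy: hc/λ = 5.564×10⁻¹⁹ J; per mole, 3.351×10⁵ J mol⁻¹.
Energy required: 3.360×10⁻⁵ × 3.351×10⁵ = 11.26 J.
Time: 11.26 J / 0.00174 W = 6500 s.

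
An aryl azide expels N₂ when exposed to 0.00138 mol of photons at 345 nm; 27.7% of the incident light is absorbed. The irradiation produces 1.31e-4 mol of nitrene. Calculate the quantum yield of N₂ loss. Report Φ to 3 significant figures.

Φ = 0.343

Photons absorbed: 0.277 × 0.00138 = 3.823e-4 mol.
Φ = 1.31e-4 mol / 3.823e-4 mol photons = 0.343.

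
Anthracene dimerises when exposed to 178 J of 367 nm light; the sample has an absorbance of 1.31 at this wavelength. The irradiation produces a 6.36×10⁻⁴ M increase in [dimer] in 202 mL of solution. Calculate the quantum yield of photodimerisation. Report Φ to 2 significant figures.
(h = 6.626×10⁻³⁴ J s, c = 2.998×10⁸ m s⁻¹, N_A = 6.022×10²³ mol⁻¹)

Φ = 0.25

Product: (6.36×10⁻⁴ M)(0.202 L) = 1.285×10⁻⁴ mol.
Photon energy at 367 nm: hc/λ = (6.626×10⁻³⁴)(2.998×10⁸)/(367×10⁻⁹) = 5.413×10⁻¹⁹ J.
Photons incident: 178 / 5.413×10⁻¹⁹ = 3.288×10²⁰, i.e. 3.288×10²⁰/6.022×10²³ = 5.460×10⁻⁴ mol.
Fraction absorbed: 1 − 10^(−1.31) = 0.9510.
Photons absorbed: 0.9510 × 5.460×10⁻⁴ = 5.192×10⁻⁴ mol.
Φ = 1.285×10⁻⁴ mol / 5.192×10⁻⁴ mol photons = 0.25.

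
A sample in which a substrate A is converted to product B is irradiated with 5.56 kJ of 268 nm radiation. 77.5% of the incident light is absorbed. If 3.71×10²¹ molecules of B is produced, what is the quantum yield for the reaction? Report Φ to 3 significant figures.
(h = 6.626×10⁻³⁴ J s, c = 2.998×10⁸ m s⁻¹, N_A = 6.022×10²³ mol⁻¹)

Φ = 0.638

Product: 3.71×10²¹ / 6.022×10²³ = 0.006161 mol.
Photon energy at 268 nm: hc/λ = (6.626×10⁻³⁴)(2.998×10⁸)/(268×10⁻⁹) = 7.412×10⁻¹⁹ J.
Incident energy: 5.56 kJ = 5560 J.
Photons incident: 5560 / 7.412×10⁻¹⁹ = 7.501×10²¹, i.e. 7.501×10²¹/6.022×10²³ = 0.01246 mol.
Photons absorbed: 0.775 × 0.01246 = 0.009657 mol.
Φ = 0.006161 mol / 0.009657 mol photons = 0.638.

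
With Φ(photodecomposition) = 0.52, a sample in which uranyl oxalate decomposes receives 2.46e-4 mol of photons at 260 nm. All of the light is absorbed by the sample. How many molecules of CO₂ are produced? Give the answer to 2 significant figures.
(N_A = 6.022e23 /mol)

7.7e19 molecules

Product: Φ × n_abs = 0.52 × 2.46e-4 = 1.279e-4 mol.
As a count: 1.279e-4 × 6.022e23 = 7.7e19.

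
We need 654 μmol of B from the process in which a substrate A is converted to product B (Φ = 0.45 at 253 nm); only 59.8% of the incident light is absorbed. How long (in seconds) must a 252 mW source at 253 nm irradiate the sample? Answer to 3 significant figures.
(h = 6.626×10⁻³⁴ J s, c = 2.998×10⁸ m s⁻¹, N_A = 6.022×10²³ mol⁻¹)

t ≈ 4560 s

Product: 654 μmol = 6.54×10⁻⁴ mol.
Photons that must be absorbed: 6.54×10⁻⁴ / 0.45 = 0.001453 mol.
Incident photons needed: 0.001453 / 0.598 = 0.002430 mol.
Photon energy: hc/λ = 7.852×10⁻¹⁹ J; per mole, 4.728×10⁵ J mol⁻¹.
Energy required: 0.002430 × 4.728×10⁵ = 1149 J.
Time: 1149 J / 0.252 W = 4560 s.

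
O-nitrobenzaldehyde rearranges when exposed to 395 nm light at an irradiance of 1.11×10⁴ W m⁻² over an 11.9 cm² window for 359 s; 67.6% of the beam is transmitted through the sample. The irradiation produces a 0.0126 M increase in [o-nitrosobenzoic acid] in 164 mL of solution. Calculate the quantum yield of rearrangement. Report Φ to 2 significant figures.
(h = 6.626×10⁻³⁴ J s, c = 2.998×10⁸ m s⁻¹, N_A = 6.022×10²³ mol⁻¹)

Φ = 0.41

Product: (0.0126 M)(0.164 L) = 0.002066 mol.
Photon energy at 395 nm: hc/λ = (6.626×10⁻³⁴)(2.998×10⁸)/(395×10⁻⁹) = 5.029×10⁻¹⁹ J.
Energy delivered: (1.11×10⁴ W m⁻²)(11.9×10⁻⁴ m²)(359 s) = 4742 J.
Photons incident: 4742 / 5.029×10⁻¹⁹ = 9.429×10²¹, i.e. 9.429×10²¹/6.022×10²³ = 0.01566 mol.
Fraction absorbed: 1 − 67.6/100 = 0.3240.
Photons absorbed: 0.3240 × 0.01566 = 0.005074 mol.
Φ = 0.002066 mol / 0.005074 mol photons = 0.41.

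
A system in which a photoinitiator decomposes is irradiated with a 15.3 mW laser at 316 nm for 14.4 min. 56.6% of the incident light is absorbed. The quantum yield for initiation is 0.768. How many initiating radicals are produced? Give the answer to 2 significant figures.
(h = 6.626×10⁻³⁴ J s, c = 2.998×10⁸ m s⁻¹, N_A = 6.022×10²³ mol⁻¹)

9.1×10¹⁸ initiating radicals

Photon energy at 316 nm: hc/λ = (6.626×10⁻³⁴)(2.998×10⁸)/(316×10⁻⁹) = 6.286×10⁻¹⁹ J.
Energy delivered: (15.3 mW)(864 s) = 13.22 J.
Photons incident: 13.22 / 6.286×10⁻¹⁹ = 2.103×10¹⁹, i.e. 2.103×10¹⁹/6.022×10²³ = 3.492×10⁻⁵ mol.
Photons absorbed: 0.566 × 3.492×10⁻⁵ = 1.976×10⁻⁵ mol.
Product: Φ × n_abs = 0.768 × 1.976×10⁻⁵ = 1.518×10⁻⁵ mol.
As a count: 1.518×10⁻⁵ × 6.022×10²³ = 9.1×10¹⁸.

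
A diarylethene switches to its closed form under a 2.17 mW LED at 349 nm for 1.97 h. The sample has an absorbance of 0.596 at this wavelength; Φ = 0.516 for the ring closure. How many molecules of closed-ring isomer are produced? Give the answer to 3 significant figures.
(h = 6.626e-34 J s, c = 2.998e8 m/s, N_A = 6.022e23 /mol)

Photon energy at 349 nm: hc/λ = (6.626e-34)(2.998e8)/(349e-9) = 5.692e-19 J.
Energy delivered: (2.17 mW)(7092 s) = 15.39 J.
Photons incident: 15.39 / 5.692e-19 = 2.704e19, i.e. 2.704e19/6.022e23 = 4.490e-5 mol.
Fraction absorbed: 1 − 10^(−0.596) = 0.7465.
Photons absorbed: 0.7465 × 4.490e-5 = 3.352e-5 mol.
Product: Φ × n_abs = 0.516 × 3.352e-5 = 1.730e-5 mol.
As a count: 1.730e-5 × 6.022e23 = 1.04e19.

1.04e19 molecules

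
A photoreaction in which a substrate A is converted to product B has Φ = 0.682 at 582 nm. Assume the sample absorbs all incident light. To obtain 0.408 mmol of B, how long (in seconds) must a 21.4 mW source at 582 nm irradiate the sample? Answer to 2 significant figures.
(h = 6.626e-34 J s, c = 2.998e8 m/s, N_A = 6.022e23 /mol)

t ≈ 5700 s

Product: 0.408 mmol = 4.08e-4 mol.
Photons that must be absorbed: 4.08e-4 / 0.682 = 5.982e-4 mol.
Photon energy: hc/λ = 3.413e-19 J; per mole, 2.055e5 J mol⁻¹.
Energy required: 5.982e-4 × 2.055e5 = 122.9 J.
Time: 122.9 J / 0.0214 W = 5700 s.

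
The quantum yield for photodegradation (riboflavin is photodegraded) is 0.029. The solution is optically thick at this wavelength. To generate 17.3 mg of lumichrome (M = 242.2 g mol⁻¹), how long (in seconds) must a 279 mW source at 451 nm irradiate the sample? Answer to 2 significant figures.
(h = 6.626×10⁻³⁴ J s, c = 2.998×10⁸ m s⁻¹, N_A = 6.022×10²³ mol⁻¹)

t ≈ 2300 s

Product: 17.3 mg / 242.2 g mol⁻¹ = 7.143×10⁻⁵ mol.
Photons that must be absorbed: 7.143×10⁻⁵ / 0.029 = 0.002463 mol.
Photon energy: hc/λ = 4.405×10⁻¹⁹ J; per mole, 2.653×10⁵ J mol⁻¹.
Energy required: 0.002463 × 2.653×10⁵ = 653.4 J.
Time: 653.4 J / 0.279 W = 2300 s.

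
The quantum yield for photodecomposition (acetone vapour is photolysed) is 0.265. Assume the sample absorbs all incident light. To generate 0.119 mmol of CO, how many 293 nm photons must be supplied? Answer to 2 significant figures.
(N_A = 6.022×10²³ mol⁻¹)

Product: 0.119 mmol = 1.19×10⁻⁴ mol.
Photons that must be absorbed: 1.19×10⁻⁴ / 0.265 = 4.491×10⁻⁴ mol.
Photon count: 4.491×10⁻⁴ × 6.022×10²³ = 2.7×10²⁰.

2.7×10²⁰ photons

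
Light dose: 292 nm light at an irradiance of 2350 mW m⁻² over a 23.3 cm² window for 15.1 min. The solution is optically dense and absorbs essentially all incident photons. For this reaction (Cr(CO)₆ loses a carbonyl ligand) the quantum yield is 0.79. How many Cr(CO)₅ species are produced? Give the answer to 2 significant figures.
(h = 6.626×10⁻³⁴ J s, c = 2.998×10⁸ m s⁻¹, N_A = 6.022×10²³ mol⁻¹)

Photon energy at 292 nm: hc/λ = (6.626×10⁻³⁴)(2.998×10⁸)/(292×10⁻⁹) = 6.803×10⁻¹⁹ J.
Energy delivered: (2350 mW m⁻²)(23.3×10⁻⁴ m²)(906 s) = 4.961 J.
Photons incident: 4.961 / 6.803×10⁻¹⁹ = 7.292×10¹⁸, i.e. 7.292×10¹⁸/6.022×10²³ = 1.211×10⁻⁵ mol.
Product: Φ × n_abs = 0.79 × 1.211×10⁻⁵ = 9.567×10⁻⁶ mol.
As a count: 9.567×10⁻⁶ × 6.022×10²³ = 5.8×10¹⁸.

5.8×10¹⁸ species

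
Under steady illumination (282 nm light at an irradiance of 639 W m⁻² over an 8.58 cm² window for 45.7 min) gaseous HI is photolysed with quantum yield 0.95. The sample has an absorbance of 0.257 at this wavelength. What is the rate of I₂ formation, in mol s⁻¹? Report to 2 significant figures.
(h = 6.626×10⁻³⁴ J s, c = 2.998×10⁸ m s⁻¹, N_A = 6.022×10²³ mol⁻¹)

5.5×10⁻⁷ mol s⁻¹

Photon energy at 282 nm: hc/λ = (6.626×10⁻³⁴)(2.998×10⁸)/(282×10⁻⁹) = 7.044×10⁻¹⁹ J.
Energy delivered: (639 W m⁻²)(8.58×10⁻⁴ m²)(2742 s) = 1503 J.
Photons incident: 1503 / 7.044×10⁻¹⁹ = 2.134×10²¹, i.e. 2.134×10²¹/6.022×10²³ = 0.003544 mol.
Fraction absorbed: 1 − 10^(−0.257) = 0.4466.
Photons absorbed: 0.4466 × 0.003544 = 0.001583 mol.
Product formed: 0.95 × 0.001583 = 0.001504 mol.
Rate: 0.001504 / 2742 s = 5.5×10⁻⁷ mol s⁻¹.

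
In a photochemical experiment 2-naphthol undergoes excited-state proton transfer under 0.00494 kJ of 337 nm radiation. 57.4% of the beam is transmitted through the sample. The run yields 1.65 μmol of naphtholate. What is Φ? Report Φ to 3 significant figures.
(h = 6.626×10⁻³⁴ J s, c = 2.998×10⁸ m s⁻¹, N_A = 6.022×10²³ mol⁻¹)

Product: 1.65 μmol = 1.65×10⁻⁶ mol.
Photon energy at 337 nm: hc/λ = (6.626×10⁻³⁴)(2.998×10⁸)/(337×10⁻⁹) = 5.895×10⁻¹⁹ J.
Incident energy: 0.00494 kJ = 4.94 J.
Photons incident: 4.94 / 5.895×10⁻¹⁹ = 8.380×10¹⁸, i.e. 8.380×10¹⁸/6.022×10²³ = 1.392×10⁻⁵ mol.
Fraction absorbed: 1 − 57.4/100 = 0.4260.
Photons absorbed: 0.4260 × 1.392×10⁻⁵ = 5.930×10⁻⁶ mol.
Φ = 1.65×10⁻⁶ mol / 5.930×10⁻⁶ mol photons = 0.278.

Φ = 0.278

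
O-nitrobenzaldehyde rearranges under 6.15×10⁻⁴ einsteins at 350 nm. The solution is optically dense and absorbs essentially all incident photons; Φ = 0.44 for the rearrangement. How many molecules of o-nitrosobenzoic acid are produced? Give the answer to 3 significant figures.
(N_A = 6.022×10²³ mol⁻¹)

1.63×10²⁰ molecules

Product: Φ × n_abs = 0.44 × 6.15×10⁻⁴ = 2.706×10⁻⁴ mol.
As a count: 2.706×10⁻⁴ × 6.022×10²³ = 1.63×10²⁰.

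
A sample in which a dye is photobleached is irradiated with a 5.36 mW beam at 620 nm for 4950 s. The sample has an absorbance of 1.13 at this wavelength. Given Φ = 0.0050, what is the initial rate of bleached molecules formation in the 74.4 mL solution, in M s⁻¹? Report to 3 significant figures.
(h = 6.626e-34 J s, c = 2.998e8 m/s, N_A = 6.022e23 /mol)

Photon energy at 620 nm: hc/λ = (6.626e-34)(2.998e8)/(620e-9) = 3.204e-19 J.
Energy delivered: (5.36 mW)(4950 s) = 26.53 J.
Photons incident: 26.53 / 3.204e-19 = 8.280e19, i.e. 8.280e19/6.022e23 = 1.375e-4 mol.
Fraction absorbed: 1 − 10^(−1.13) = 0.9259.
Photons absorbed: 0.9259 × 1.375e-4 = 1.273e-4 mol.
Product formed: 0.0050 × 1.273e-4 = 6.365e-7 mol.
Rate: 6.365e-7 mol / (4950 s × 0.0744 L) = 1.73e-9 M s⁻¹.

1.73e-9 M s⁻¹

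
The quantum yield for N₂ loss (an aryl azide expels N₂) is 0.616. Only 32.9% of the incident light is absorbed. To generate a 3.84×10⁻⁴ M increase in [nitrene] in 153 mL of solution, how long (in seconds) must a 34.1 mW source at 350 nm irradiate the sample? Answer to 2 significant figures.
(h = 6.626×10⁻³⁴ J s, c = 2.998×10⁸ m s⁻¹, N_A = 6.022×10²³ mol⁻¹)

t ≈ 2900 s

Product: (3.84×10⁻⁴ M)(0.153 L) = 5.875×10⁻⁵ mol.
Photons that must be absorbed: 5.875×10⁻⁵ / 0.616 = 9.537×10⁻⁵ mol.
Incident photons needed: 9.537×10⁻⁵ / 0.329 = 2.899×10⁻⁴ mol.
Photon energy: hc/λ = 5.676×10⁻¹⁹ J; per mole, 3.418×10⁵ J mol⁻¹.
Energy required: 2.899×10⁻⁴ × 3.418×10⁵ = 99.09 J.
Time: 99.09 J / 0.0341 W = 2900 s.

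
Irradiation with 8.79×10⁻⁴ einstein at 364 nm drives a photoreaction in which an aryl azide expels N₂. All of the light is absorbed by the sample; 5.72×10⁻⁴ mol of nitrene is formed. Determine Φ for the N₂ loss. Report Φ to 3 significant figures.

Φ = 0.651

Φ = 5.72×10⁻⁴ mol / 8.79×10⁻⁴ mol photons = 0.651.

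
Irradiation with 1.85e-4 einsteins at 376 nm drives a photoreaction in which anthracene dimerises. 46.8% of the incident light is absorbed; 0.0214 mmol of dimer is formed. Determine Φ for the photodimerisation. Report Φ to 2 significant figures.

Φ = 0.25

Product: 0.0214 mmol = 2.14e-5 mol.
Photons absorbed: 0.468 × 1.85e-4 = 8.658e-5 mol.
Φ = 2.14e-5 mol / 8.658e-5 mol photons = 0.25.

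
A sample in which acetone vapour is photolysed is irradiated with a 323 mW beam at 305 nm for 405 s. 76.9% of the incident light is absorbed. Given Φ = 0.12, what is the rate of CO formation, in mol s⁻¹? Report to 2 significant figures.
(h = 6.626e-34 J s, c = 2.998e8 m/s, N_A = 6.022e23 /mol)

7.6e-8 mol s⁻¹

Photon energy at 305 nm: hc/λ = (6.626e-34)(2.998e8)/(305e-9) = 6.513e-19 J.
Energy delivered: (323 mW)(405 s) = 130.8 J.
Photons incident: 130.8 / 6.513e-19 = 2.008e20, i.e. 2.008e20/6.022e23 = 3.334e-4 mol.
Photons absorbed: 0.769 × 3.334e-4 = 2.564e-4 mol.
Product formed: 0.12 × 2.564e-4 = 3.077e-5 mol.
Rate: 3.077e-5 / 405 s = 7.6e-8 mol s⁻¹.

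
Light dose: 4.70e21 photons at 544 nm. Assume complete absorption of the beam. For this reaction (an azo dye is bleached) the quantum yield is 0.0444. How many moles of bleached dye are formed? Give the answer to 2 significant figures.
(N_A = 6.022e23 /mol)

3.5e-4 mol

Moles of photons: 4.70e21 / 6.022e23 = 0.007805 mol.
Product: Φ × n_abs = 0.0444 × 0.007805 = 3.465e-4 mol.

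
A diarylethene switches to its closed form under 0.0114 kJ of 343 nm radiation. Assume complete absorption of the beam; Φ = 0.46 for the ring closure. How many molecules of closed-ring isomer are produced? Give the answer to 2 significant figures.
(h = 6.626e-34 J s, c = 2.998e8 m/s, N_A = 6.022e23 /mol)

Photon energy at 343 nm: hc/λ = (6.626e-34)(2.998e8)/(343e-9) = 5.791e-19 J.
Incident energy: 0.0114 kJ = 11.4 J.
Photons incident: 11.4 / 5.791e-19 = 1.969e19, i.e. 1.969e19/6.022e23 = 3.270e-5 mol.
Product: Φ × n_abs = 0.46 × 3.270e-5 = 1.504e-5 mol.
As a count: 1.504e-5 × 6.022e23 = 9.1e18.

9.1e18 molecules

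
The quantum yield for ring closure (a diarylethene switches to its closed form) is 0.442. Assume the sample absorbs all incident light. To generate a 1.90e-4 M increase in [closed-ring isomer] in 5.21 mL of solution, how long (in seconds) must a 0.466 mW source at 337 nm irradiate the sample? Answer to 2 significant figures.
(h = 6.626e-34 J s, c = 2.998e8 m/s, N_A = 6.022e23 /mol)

t ≈ 1700 s

Product: (1.90e-4 M)(0.00521 L) = 9.899e-7 mol.
Photons that must be absorbed: 9.899e-7 / 0.442 = 2.240e-6 mol.
Photon energy: hc/λ = 5.895e-19 J; per mole, 3.550e5 J mol⁻¹.
Energy required: 2.240e-6 × 3.550e5 = 0.7952 J.
Time: 0.7952 J / 0.000466 W = 1700 s.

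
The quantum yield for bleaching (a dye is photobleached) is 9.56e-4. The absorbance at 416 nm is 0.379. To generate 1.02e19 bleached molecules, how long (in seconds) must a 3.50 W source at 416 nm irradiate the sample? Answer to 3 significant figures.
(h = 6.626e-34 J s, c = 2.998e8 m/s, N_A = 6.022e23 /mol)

t ≈ 2500 s

Product: 1.02e19 / 6.022e23 = 1.694e-5 mol.
Photons that must be absorbed: 1.694e-5 / 9.56e-4 = 0.01772 mol.
Fraction absorbed: 1 − 10^(−0.379) = 0.5822.
Incident photons needed: 0.01772 / 0.5822 = 0.03044 mol.
Photon energy: hc/λ = 4.775e-19 J; per mole, 2.876e5 J mol⁻¹.
Energy required: 0.03044 × 2.876e5 = 8755 J.
Time: 8755 J / 3.5 W = 2500 s.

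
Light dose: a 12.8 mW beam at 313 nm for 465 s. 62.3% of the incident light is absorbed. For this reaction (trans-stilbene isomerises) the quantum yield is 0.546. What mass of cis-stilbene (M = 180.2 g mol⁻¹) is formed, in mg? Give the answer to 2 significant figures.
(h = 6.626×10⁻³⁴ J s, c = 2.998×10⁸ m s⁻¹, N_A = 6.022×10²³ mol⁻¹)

Photon energy at 313 nm: hc/λ = (6.626×10⁻³⁴)(2.998×10⁸)/(313×10⁻⁹) = 6.347×10⁻¹⁹ J.
Energy delivered: (12.8 mW)(465 s) = 5.952 J.
Photons incident: 5.952 / 6.347×10⁻¹⁹ = 9.378×10¹⁸, i.e. 9.378×10¹⁸/6.022×10²³ = 1.557×10⁻⁵ mol.
Photons absorbed: 0.623 × 1.557×10⁻⁵ = 9.700×10⁻⁶ mol.
Product: Φ × n_abs = 0.546 × 9.700×10⁻⁶ = 5.296×10⁻⁶ mol.
Mass: 5.296×10⁻⁶ × 180.2 = 9.543×10⁻⁴ g = 0.95 mg.

0.95 mg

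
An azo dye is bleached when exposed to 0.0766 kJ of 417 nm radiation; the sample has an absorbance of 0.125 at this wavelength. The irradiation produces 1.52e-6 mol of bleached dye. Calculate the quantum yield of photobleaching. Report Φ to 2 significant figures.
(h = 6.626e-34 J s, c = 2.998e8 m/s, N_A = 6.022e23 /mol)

Photon energy at 417 nm: hc/λ = (6.626e-34)(2.998e8)/(417e-9) = 4.764e-19 J.
Incident energy: 0.0766 kJ = 76.6 J.
Photons incident: 76.6 / 4.764e-19 = 1.608e20, i.e. 1.608e20/6.022e23 = 2.670e-4 mol.
Fraction absorbed: 1 − 10^(−0.125) = 0.2501.
Photons absorbed: 0.2501 × 2.670e-4 = 6.678e-5 mol.
Φ = 1.52e-6 mol / 6.678e-5 mol photons = 0.023.

Φ = 0.023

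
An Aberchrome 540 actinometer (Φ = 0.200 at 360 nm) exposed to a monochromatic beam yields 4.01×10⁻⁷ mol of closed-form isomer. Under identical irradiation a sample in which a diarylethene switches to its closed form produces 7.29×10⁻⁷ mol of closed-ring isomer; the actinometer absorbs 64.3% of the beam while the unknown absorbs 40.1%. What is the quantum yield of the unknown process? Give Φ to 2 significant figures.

Photons absorbed by the actinometer: 4.01×10⁻⁷ / 0.200 = 2.005×10⁻⁶ mol.
Incident flux: 2.005×10⁻⁶ / 0.643 = 3.118×10⁻⁶ einstein.
Absorbed by unknown: 0.401 × 3.118×10⁻⁶ = 1.250×10⁻⁶ mol.
Φ(unknown) = 7.29×10⁻⁷ / 1.250×10⁻⁶ = 0.58.

Φ = 0.58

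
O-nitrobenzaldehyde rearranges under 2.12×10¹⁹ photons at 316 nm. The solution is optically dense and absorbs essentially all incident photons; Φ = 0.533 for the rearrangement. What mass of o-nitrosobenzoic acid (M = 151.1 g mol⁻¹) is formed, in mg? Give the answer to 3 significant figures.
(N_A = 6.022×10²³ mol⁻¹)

2.84 mg

Moles of photons: 2.12×10¹⁹ / 6.022×10²³ = 3.520×10⁻⁵ mol.
Product: Φ × n_abs = 0.533 × 3.520×10⁻⁵ = 1.876×10⁻⁵ mol.
Mass: 1.876×10⁻⁵ × 151.1 = 0.002835 g = 2.84 mg.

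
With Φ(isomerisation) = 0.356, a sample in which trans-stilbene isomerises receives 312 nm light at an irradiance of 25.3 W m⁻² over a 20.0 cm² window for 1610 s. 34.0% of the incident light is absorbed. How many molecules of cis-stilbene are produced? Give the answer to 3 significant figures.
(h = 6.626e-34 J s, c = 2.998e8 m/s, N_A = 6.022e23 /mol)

1.55e19 molecules

Photon energy at 312 nm: hc/λ = (6.626e-34)(2.998e8)/(312e-9) = 6.367e-19 J.
Energy delivered: (25.3 W m⁻²)(20.0e-4 m²)(1610 s) = 81.47 J.
Photons incident: 81.47 / 6.367e-19 = 1.280e20, i.e. 1.280e20/6.022e23 = 2.126e-4 mol.
Photons absorbed: 0.340 × 2.126e-4 = 7.228e-5 mol.
Product: Φ × n_abs = 0.356 × 7.228e-5 = 2.573e-5 mol.
As a count: 2.573e-5 × 6.022e23 = 1.55e19.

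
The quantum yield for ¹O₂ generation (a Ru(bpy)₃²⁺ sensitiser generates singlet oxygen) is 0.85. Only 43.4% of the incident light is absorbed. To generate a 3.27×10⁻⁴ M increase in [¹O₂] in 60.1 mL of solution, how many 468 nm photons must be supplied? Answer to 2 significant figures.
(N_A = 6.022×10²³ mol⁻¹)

Product: (3.27×10⁻⁴ M)(0.0601 L) = 1.965×10⁻⁵ mol.
Photons that must be absorbed: 1.965×10⁻⁵ / 0.85 = 2.312×10⁻⁵ mol.
Incident photons needed: 2.312×10⁻⁵ / 0.434 = 5.327×10⁻⁵ mol.
Photon count: 5.327×10⁻⁵ × 6.022×10²³ = 3.2×10¹⁹.

3.2×10¹⁹ photons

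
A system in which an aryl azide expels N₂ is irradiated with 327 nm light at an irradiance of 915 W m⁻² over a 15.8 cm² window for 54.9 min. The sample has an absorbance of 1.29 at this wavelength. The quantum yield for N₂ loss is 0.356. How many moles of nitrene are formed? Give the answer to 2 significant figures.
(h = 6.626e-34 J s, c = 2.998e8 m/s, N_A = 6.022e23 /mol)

Photon energy at 327 nm: hc/λ = (6.626e-34)(2.998e8)/(327e-9) = 6.075e-19 J.
Energy delivered: (915 W m⁻²)(15.8e-4 m²)(3294 s) = 4762 J.
Photons incident: 4762 / 6.075e-19 = 7.839e21, i.e. 7.839e21/6.022e23 = 0.01302 mol.
Fraction absorbed: 1 − 10^(−1.29) = 0.9487.
Photons absorbed: 0.9487 × 0.01302 = 0.01235 mol.
Product: Φ × n_abs = 0.356 × 0.01235 = 0.004397 mol.

0.0044 mol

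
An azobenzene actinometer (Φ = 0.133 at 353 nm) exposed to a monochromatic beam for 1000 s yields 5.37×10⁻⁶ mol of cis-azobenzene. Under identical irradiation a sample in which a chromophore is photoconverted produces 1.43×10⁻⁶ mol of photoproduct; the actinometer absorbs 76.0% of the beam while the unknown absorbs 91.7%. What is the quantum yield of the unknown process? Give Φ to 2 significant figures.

Φ = 0.029

Photons absorbed by the actinometer: 5.37×10⁻⁶ / 0.133 = 4.038×10⁻⁵ mol.
Incident flux: 4.038×10⁻⁵ / 0.760 = 5.313×10⁻⁵ einstein.
Absorbed by unknown: 0.917 × 5.313×10⁻⁵ = 4.872×10⁻⁵ mol.
Φ(unknown) = 1.43×10⁻⁶ / 4.872×10⁻⁵ = 0.029.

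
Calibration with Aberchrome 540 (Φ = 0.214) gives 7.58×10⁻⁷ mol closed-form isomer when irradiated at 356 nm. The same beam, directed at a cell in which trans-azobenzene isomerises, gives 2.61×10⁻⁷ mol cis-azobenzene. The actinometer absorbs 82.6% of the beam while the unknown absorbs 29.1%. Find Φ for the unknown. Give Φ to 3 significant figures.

Photons absorbed by the actinometer: 7.58×10⁻⁷ / 0.214 = 3.542×10⁻⁶ mol.
Incident flux: 3.542×10⁻⁶ / 0.826 = 4.288×10⁻⁶ einstein.
Absorbed by unknown: 0.291 × 4.288×10⁻⁶ = 1.248×10⁻⁶ mol.
Φ(unknown) = 2.61×10⁻⁷ / 1.248×10⁻⁶ = 0.209.

Φ = 0.209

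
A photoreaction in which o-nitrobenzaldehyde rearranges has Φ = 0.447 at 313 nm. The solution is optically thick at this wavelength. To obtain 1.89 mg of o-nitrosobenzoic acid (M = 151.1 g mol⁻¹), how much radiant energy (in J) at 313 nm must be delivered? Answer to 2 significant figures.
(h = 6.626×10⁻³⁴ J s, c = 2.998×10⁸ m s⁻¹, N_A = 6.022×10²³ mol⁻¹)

11 J

Product: 1.89 mg / 151.1 g mol⁻¹ = 1.251×10⁻⁵ mol.
Photons that must be absorbed: 1.251×10⁻⁵ / 0.447 = 2.799×10⁻⁵ mol.
Photon energy: hc/λ = 6.347×10⁻¹⁹ J; per mole, 3.822×10⁵ J mol⁻¹.
Energy required: 2.799×10⁻⁵ × 3.822×10⁵ = 11 J.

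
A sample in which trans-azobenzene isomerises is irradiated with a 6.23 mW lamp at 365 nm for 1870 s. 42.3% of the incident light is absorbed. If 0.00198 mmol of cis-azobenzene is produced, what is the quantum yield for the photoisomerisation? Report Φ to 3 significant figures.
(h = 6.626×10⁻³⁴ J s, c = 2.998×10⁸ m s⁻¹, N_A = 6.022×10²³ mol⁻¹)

Product: 0.00198 mmol = 1.98×10⁻⁶ mol.
Photon energy at 365 nm: hc/λ = (6.626×10⁻³⁴)(2.998×10⁸)/(365×10⁻⁹) = 5.442×10⁻¹⁹ J.
Energy delivered: (6.23 mW)(1870 s) = 11.65 J.
Photons incident: 11.65 / 5.442×10⁻¹⁹ = 2.141×10¹⁹, i.e. 2.141×10¹⁹/6.022×10²³ = 3.555×10⁻⁵ mol.
Photons absorbed: 0.423 × 3.555×10⁻⁵ = 1.504×10⁻⁵ mol.
Φ = 1.98×10⁻⁶ mol / 1.504×10⁻⁵ mol photons = 0.132.

Φ = 0.132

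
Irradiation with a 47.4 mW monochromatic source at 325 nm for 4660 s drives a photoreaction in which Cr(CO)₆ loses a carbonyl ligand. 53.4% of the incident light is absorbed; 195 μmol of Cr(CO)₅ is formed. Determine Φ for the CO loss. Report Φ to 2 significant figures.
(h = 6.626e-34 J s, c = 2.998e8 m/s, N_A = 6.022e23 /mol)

Product: 195 μmol = 1.95e-4 mol.
Photon energy at 325 nm: hc/λ = (6.626e-34)(2.998e8)/(325e-9) = 6.112e-19 J.
Energy delivered: (47.4 mW)(4660 s) = 220.9 J.
Photons incident: 220.9 / 6.112e-19 = 3.614e20, i.e. 3.614e20/6.022e23 = 6.001e-4 mol.
Photons absorbed: 0.534 × 6.001e-4 = 3.205e-4 mol.
Φ = 1.95e-4 mol / 3.205e-4 mol photons = 0.61.

Φ = 0.61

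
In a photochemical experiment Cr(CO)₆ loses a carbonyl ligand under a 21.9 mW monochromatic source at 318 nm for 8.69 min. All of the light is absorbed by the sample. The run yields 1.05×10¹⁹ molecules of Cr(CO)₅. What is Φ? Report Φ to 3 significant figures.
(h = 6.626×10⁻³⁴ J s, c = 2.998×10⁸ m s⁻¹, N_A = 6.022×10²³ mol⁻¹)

Φ = 0.574

Product: 1.05×10¹⁹ / 6.022×10²³ = 1.744×10⁻⁵ mol.
Photon energy at 318 nm: hc/λ = (6.626×10⁻³⁴)(2.998×10⁸)/(318×10⁻⁹) = 6.247×10⁻¹⁹ J.
Energy delivered: (21.9 mW)(521.4 s) = 11.42 J.
Photons incident: 11.42 / 6.247×10⁻¹⁹ = 1.828×10¹⁹, i.e. 1.828×10¹⁹/6.022×10²³ = 3.036×10⁻⁵ mol.
Φ = 1.744×10⁻⁵ mol / 3.036×10⁻⁵ mol photons = 0.574.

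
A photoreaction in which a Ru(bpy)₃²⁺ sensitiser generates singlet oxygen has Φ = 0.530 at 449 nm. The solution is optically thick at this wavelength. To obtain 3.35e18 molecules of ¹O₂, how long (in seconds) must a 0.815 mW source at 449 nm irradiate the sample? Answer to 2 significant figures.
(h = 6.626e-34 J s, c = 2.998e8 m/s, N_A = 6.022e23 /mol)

Product: 3.35e18 / 6.022e23 = 5.563e-6 mol.
Photons that must be absorbed: 5.563e-6 / 0.530 = 1.050e-5 mol.
Photon energy: hc/λ = 4.424e-19 J; per mole, 2.664e5 J mol⁻¹.
Energy required: 1.050e-5 × 2.664e5 = 2.797 J.
Time: 2.797 J / 0.000815 W = 3400 s.

t ≈ 3400 s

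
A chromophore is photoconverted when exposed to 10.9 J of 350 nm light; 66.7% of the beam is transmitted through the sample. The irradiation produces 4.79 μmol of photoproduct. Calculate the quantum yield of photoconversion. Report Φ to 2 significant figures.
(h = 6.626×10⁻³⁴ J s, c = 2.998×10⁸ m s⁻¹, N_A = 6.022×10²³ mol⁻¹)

Product: 4.79 μmol = 4.79×10⁻⁶ mol.
Photon energy at 350 nm: hc/λ = (6.626×10⁻³⁴)(2.998×10⁸)/(350×10⁻⁹) = 5.676×10⁻¹⁹ J.
Photons incident: 10.9 / 5.676×10⁻¹⁹ = 1.920×10¹⁹, i.e. 1.920×10¹⁹/6.022×10²³ = 3.188×10⁻⁵ mol.
Fraction absorbed: 1 − 66.7/100 = 0.3330.
Photons absorbed: 0.3330 × 3.188×10⁻⁵ = 1.062×10⁻⁵ mol.
Φ = 4.79×10⁻⁶ mol / 1.062×10⁻⁵ mol photons = 0.45.

Φ = 0.45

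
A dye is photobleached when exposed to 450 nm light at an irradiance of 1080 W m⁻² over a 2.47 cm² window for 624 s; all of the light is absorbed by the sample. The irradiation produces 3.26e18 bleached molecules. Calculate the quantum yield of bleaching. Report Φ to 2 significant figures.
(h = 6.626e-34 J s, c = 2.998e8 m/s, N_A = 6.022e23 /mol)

Φ = 0.0086

Product: 3.26e18 / 6.022e23 = 5.413e-6 mol.
Photon energy at 450 nm: hc/λ = (6.626e-34)(2.998e8)/(450e-9) = 4.414e-19 J.
Energy delivered: (1080 W m⁻²)(2.47e-4 m²)(624 s) = 166.5 J.
Photons incident: 166.5 / 4.414e-19 = 3.772e20, i.e. 3.772e20/6.022e23 = 6.264e-4 mol.
Φ = 5.413e-6 mol / 6.264e-4 mol photons = 0.0086.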